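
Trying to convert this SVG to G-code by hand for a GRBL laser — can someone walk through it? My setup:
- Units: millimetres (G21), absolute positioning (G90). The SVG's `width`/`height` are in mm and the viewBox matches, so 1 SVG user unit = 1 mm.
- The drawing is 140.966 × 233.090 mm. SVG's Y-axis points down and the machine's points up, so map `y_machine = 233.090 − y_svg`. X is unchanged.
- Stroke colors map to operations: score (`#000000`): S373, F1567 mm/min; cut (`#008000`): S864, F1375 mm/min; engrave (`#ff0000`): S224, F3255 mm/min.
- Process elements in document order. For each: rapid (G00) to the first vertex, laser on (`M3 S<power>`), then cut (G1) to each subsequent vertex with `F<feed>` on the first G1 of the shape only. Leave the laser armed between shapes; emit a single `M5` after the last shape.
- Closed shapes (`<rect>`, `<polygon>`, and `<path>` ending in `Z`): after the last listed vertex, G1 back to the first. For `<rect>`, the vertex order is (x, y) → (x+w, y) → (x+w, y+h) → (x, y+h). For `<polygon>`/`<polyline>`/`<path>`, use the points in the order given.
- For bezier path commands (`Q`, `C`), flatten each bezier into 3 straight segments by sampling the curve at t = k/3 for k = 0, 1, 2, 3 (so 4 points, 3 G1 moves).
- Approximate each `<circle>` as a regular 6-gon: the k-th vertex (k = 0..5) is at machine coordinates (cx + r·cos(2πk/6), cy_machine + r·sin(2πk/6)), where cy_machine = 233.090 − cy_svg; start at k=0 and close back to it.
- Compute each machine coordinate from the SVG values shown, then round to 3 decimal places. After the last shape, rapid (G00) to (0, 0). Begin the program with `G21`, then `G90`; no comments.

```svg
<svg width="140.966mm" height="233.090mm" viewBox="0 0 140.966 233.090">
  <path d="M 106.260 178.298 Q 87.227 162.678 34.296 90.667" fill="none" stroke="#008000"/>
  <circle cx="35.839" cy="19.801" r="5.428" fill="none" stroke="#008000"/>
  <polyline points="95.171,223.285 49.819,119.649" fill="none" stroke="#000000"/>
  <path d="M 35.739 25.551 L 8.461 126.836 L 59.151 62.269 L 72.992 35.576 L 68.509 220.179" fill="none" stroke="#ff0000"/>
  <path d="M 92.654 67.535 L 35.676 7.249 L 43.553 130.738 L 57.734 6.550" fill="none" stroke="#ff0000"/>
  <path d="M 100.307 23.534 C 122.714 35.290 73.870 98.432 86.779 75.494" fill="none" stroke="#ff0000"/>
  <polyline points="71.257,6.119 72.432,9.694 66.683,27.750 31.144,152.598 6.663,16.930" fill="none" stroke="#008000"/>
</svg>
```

Since the viewBox matches the mm dimensions, user units are millimetres directly. The only transform is the Y-flip y_m = 233.090 − y_svg.

Shape 1 is a quadratic bezier drawn with `<path>`. Its stroke #008000 means cut at S864, F1375. After flipping Y the toolpath is (106.260,54.792) → (89.805,71.471) → (65.817,100.681) → (34.296,142.423).

Shape 2 is a circle drawn with `<circle>`. Its stroke #008000 means cut at S864, F1375. After flipping Y the toolpath is (41.267,213.289) → (38.553,217.990) → (33.125,217.990) → (30.411,213.289) → (33.125,208.588) → (38.553,208.588) → (41.267,213.289), returning to the start.

Shape 3 is a line segment drawn with `<polyline>`. Its stroke #000000 means score at S373, F1567. After flipping Y the toolpath is (95.171,9.805) → (49.819,113.441).

Shape 4 is a open polyline drawn with `<path>`. Its stroke #ff0000 means engrave at S224, F3255. After flipping Y the toolpath is (35.739,207.539) → (8.461,106.254) → (59.151,170.821) → (72.992,197.514) → (68.509,12.911).

Shape 5 is a open polyline drawn with `<path>`. Its stroke #ff0000 means engrave at S224, F3255. After flipping Y the toolpath is (92.654,165.555) → (35.676,225.841) → (43.553,102.352) → (57.734,226.540).

Shape 6 is a cubic bezier drawn with `<path>`. Its stroke #ff0000 means engrave at S224, F3255. After flipping Y the toolpath is (100.307,209.556) → (103.890,185.763) → (89.528,158.260) → (86.779,157.596).

Shape 7 is a open polyline drawn with `<polyline>`. Its stroke #008000 means cut at S864, F1375. After flipping Y the toolpath is (71.257,226.971) → (72.432,223.396) → (66.683,205.340) → (31.144,80.492) → (6.663,216.160).

G21
G90
G00 X106.260 Y54.792
M3 S864
G1 X89.805 Y71.471 F1375
G1 X65.817 Y100.681
G1 X34.296 Y142.423
G00 X41.267 Y213.289
M3 S864
G1 X38.553 Y217.990 F1375
G1 X33.125 Y217.990
G1 X30.411 Y213.289
G1 X33.125 Y208.588
G1 X38.553 Y208.588
G1 X41.267 Y213.289
G00 X95.171 Y9.805
M3 S373
G1 X49.819 Y113.441 F1567
G00 X35.739 Y207.539
M3 S224
G1 X8.461 Y106.254 F3255
G1 X59.151 Y170.821
G1 X72.992 Y197.514
G1 X68.509 Y12.911
G00 X92.654 Y165.555
M3 S224
G1 X35.676 Y225.841 F3255
G1 X43.553 Y102.352
G1 X57.734 Y226.540
G00 X100.307 Y209.556
M3 S224
G1 X103.890 Y185.763 F3255
G1 X89.528 Y158.260
G1 X86.779 Y157.596
G00 X71.257 Y226.971
M3 S864
G1 X72.432 Y223.396 F1375
G1 X66.683 Y205.340
G1 X31.144 Y80.492
G1 X6.663 Y216.160
M5
G00 X0.000 Y0.000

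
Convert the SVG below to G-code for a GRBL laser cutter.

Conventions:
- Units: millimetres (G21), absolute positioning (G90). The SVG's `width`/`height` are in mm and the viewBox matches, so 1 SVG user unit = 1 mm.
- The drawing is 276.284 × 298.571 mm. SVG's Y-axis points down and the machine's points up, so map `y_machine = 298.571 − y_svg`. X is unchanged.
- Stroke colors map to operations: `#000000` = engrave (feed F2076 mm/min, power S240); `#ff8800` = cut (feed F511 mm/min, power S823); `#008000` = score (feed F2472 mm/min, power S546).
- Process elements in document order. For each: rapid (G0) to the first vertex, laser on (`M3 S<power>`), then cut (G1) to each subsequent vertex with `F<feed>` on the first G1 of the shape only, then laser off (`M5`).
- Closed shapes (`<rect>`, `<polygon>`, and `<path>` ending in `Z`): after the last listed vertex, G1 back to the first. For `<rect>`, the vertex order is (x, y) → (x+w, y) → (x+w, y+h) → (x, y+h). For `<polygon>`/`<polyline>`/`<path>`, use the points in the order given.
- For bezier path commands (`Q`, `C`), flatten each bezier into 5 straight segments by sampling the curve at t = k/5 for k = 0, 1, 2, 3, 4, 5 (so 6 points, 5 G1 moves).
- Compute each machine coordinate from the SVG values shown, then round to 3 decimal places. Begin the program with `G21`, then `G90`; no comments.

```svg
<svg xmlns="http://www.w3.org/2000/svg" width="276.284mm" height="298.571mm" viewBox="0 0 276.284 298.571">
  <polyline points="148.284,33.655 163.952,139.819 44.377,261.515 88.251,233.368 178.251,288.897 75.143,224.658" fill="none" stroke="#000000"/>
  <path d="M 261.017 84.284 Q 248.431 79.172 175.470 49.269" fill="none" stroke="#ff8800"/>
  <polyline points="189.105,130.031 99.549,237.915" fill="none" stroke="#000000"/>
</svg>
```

viewBox `0 0 276.284 298.571` with mm width/height → 1 unit = 1 mm. Flip: y_m = 298.571 − y_svg.

**Shape 1** — `<polyline>` open polyline, stroke `#000000` → engrave (S240, F2076). Machine vertices: (148.284,264.916) → (163.952,158.752) → (44.377,37.056) → (88.251,65.203) → (178.251,9.674) → (75.143,73.913). Open path.

**Shape 2** — `<path>` quadratic bezier, stroke `#ff8800` → cut (S823, F511). Control points (SVG): P0=(261.017,84.284), P1=(248.431,79.172), P2=(175.470,49.269); sampled at t=k/5. Machine vertices: (261.017,214.287) → (253.568,217.323) → (241.288,222.343) → (224.179,229.346) → (202.239,238.332) → (175.470,249.302). Open path.

**Shape 3** — `<polyline>` line segment, stroke `#000000` → engrave (S240, F2076). Machine vertices: (189.105,168.540) → (99.549,60.656). Open path.

G21
G90
G0 X148.284 Y264.916
M3 S240
G1 X163.952 Y158.752 F2076
G1 X44.377 Y37.056
G1 X88.251 Y65.203
G1 X178.251 Y9.674
G1 X75.143 Y73.913
M5
G0 X261.017 Y214.287
M3 S823
G1 X253.568 Y217.323 F511
G1 X241.288 Y222.343
G1 X224.179 Y229.346
G1 X202.239 Y238.332
G1 X175.470 Y249.302
M5
G0 X189.105 Y168.540
M3 S240
G1 X99.549 Y60.656 F2076
M5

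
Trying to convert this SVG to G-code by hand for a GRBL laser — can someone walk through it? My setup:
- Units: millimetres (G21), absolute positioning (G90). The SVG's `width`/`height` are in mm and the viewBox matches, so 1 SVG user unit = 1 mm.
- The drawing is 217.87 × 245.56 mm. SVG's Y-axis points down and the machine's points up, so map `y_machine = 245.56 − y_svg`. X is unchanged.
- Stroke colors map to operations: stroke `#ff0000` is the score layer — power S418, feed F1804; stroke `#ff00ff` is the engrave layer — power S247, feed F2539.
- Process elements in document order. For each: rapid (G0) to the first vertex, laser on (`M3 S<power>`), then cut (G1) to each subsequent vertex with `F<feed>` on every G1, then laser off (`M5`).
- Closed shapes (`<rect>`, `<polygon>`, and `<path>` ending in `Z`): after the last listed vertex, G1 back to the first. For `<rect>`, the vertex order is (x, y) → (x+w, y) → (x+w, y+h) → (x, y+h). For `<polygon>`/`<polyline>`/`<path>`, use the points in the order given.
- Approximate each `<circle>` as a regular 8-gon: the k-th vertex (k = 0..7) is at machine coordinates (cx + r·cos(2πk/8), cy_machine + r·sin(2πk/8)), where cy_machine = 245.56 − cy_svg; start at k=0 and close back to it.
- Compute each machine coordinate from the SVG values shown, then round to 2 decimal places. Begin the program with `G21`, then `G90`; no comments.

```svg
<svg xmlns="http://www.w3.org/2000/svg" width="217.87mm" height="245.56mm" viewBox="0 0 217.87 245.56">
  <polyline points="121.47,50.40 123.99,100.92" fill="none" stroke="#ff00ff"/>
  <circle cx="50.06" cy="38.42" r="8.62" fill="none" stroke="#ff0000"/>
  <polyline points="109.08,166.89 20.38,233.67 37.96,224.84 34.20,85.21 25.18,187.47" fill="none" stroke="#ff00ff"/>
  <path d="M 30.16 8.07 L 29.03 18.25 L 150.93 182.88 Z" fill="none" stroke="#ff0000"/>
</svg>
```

1 u = 1 mm; y_m = 245.56 − y.

[1] `<polyline>` line segment, #ff00ff→engrave S247 F2539: (121.47,195.16) → (123.99,144.64)

[2] `<circle>` circle, #ff0000→score S418 F1804: (58.68,207.14) → (56.16,213.24) → (50.06,215.76) → (43.96,213.24) → (41.44,207.14) → (43.96,201.04) → (50.06,198.52) → (56.16,201.04) → (58.68,207.14) (closed)

[3] `<polyline>` open polyline, #ff00ff→engrave S247 F2539: (109.08,78.67) → (20.38,11.89) → (37.96,20.72) → (34.20,160.35) → (25.18,58.09)

[4] `<path>` closed polygon, #ff0000→score S418 F1804: (30.16,237.49) → (29.03,227.31) → (150.93,62.68) → (30.16,237.49) (closed)

G21
G90
G0 X121.47 Y195.16
M3 S247
G1 X123.99 Y144.64 F2539
M5
G0 X58.68 Y207.14
M3 S418
G1 X56.16 Y213.24 F1804
G1 X50.06 Y215.76 F1804
G1 X43.96 Y213.24 F1804
G1 X41.44 Y207.14 F1804
G1 X43.96 Y201.04 F1804
G1 X50.06 Y198.52 F1804
G1 X56.16 Y201.04 F1804
G1 X58.68 Y207.14 F1804
M5
G0 X109.08 Y78.67
M3 S247
G1 X20.38 Y11.89 F2539
G1 X37.96 Y20.72 F2539
G1 X34.20 Y160.35 F2539
G1 X25.18 Y58.09 F2539
M5
G0 X30.16 Y237.49
M3 S418
G1 X29.03 Y227.31 F1804
G1 X150.93 Y62.68 F1804
G1 X30.16 Y237.49 F1804
M5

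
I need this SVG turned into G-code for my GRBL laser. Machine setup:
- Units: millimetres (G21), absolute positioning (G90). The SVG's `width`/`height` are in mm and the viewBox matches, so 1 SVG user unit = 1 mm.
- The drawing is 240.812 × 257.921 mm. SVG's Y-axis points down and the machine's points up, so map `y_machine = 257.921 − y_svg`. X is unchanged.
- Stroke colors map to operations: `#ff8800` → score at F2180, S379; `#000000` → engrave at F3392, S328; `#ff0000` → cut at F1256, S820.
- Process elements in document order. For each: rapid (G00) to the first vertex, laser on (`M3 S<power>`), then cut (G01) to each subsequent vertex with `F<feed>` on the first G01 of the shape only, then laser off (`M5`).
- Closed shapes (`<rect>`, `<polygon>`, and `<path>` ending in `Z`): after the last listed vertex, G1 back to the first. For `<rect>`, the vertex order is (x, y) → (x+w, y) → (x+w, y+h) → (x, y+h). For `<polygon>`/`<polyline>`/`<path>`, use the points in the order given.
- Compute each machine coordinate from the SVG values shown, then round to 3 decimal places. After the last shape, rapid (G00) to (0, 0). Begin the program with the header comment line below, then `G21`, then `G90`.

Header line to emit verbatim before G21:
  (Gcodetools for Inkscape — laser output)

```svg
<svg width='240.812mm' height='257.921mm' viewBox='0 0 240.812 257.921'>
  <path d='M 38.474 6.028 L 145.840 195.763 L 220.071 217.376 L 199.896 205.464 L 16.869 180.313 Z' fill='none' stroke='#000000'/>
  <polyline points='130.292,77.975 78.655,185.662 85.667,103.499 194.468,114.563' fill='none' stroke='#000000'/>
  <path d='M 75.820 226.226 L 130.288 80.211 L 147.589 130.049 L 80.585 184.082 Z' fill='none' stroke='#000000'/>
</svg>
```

viewBox `0 0 240.812 257.921` with mm width/height → 1 unit = 1 mm. Flip: y_m = 257.921 − y_svg.

**Shape 1** — `<path>` closed polygon, stroke `#000000` → engrave (S328, F3392). Machine vertices: (38.474,251.893) → (145.840,62.158) → (220.071,40.545) → (199.896,52.457) → (16.869,77.608) → (38.474,251.893). Closed: final G1 returns to the first vertex.

**Shape 2** — `<polyline>` open polyline, stroke `#000000` → engrave (S328, F3392). Machine vertices: (130.292,179.946) → (78.655,72.259) → (85.667,154.422) → (194.468,143.358). Open path.

**Shape 3** — `<path>` closed polygon, stroke `#000000` → engrave (S328, F3392). Machine vertices: (75.820,31.695) → (130.288,177.710) → (147.589,127.872) → (80.585,73.839) → (75.820,31.695). Closed: final G1 returns to the first vertex.

(Gcodetools for Inkscape — laser output)
G21
G90
G00 X38.474 Y251.893
M3 S328
G01 X145.840 Y62.158 F3392
G01 X220.071 Y40.545
G01 X199.896 Y52.457
G01 X16.869 Y77.608
G01 X38.474 Y251.893
M5
G00 X130.292 Y179.946
M3 S328
G01 X78.655 Y72.259 F3392
G01 X85.667 Y154.422
G01 X194.468 Y143.358
M5
G00 X75.820 Y31.695
M3 S328
G01 X130.288 Y177.710 F3392
G01 X147.589 Y127.872
G01 X80.585 Y73.839
G01 X75.820 Y31.695
M5
G00 X0.000 Y0.000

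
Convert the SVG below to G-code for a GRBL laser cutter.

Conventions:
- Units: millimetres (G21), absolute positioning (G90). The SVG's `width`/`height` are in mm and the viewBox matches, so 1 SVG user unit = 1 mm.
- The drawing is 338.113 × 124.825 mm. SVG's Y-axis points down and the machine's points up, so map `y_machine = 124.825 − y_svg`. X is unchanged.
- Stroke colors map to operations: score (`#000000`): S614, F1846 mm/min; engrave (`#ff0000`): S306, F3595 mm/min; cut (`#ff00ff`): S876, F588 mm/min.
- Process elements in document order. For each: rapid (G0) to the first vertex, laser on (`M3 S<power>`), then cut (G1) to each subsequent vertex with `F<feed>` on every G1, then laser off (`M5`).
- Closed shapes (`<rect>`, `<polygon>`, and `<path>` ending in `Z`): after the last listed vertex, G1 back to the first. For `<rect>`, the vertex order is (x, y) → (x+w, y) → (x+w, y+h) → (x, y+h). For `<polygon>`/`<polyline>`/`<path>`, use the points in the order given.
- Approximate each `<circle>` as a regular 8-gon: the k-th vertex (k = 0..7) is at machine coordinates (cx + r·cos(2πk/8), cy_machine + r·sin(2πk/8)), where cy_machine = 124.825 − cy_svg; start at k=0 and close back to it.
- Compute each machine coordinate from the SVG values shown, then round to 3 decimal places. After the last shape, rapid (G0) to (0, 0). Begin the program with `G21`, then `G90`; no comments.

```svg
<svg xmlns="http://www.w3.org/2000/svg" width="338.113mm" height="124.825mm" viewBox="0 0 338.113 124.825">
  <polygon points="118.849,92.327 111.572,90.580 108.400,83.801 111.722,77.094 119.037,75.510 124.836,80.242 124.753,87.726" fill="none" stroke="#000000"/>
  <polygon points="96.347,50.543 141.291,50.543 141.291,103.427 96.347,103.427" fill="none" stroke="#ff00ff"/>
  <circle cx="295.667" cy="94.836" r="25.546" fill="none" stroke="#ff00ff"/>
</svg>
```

G21
G90
G0 X118.849 Y32.498
M3 S614
G1 X111.572 Y34.245 F1846
G1 X108.400 Y41.024 F1846
G1 X111.722 Y47.731 F1846
G1 X119.037 Y49.315 F1846
G1 X124.836 Y44.583 F1846
G1 X124.753 Y37.099 F1846
G1 X118.849 Y32.498 F1846
M5
G0 X96.347 Y74.282
M3 S876
G1 X141.291 Y74.282 F588
G1 X141.291 Y21.398 F588
G1 X96.347 Y21.398 F588
G1 X96.347 Y74.282 F588
M5
G0 X321.213 Y29.989
M3 S876
G1 X313.731 Y48.053 F588
G1 X295.667 Y55.535 F588
G1 X277.603 Y48.053 F588
G1 X270.121 Y29.989 F588
G1 X277.603 Y11.925 F588
G1 X295.667 Y4.443 F588
G1 X313.731 Y11.925 F588
G1 X321.213 Y29.989 F588
M5
G0 X0.000 Y0.000

Since the viewBox matches the mm dimensions, user units are millimetres directly. The only transform is the Y-flip y_m = 124.825 − y_svg.

Shape 1 is a regular polygon drawn with `<polygon>`. Its stroke #000000 means score at S614, F1846. After flipping Y the toolpath is (118.849,32.498) → (111.572,34.245) → (108.400,41.024) → (111.722,47.731) → (119.037,49.315) → (124.836,44.583) → (124.753,37.099) → (118.849,32.498), returning to the start.

Shape 2 is a rectangle drawn with `<polygon>`. Its stroke #ff00ff means cut at S876, F588. After flipping Y the toolpath is (96.347,74.282) → (141.291,74.282) → (141.291,21.398) → (96.347,21.398) → (96.347,74.282), returning to the start.

Shape 3 is a circle drawn with `<circle>`. Its stroke #ff00ff means cut at S876, F588. After flipping Y the toolpath is (321.213,29.989) → (313.731,48.053) → (295.667,55.535) → (277.603,48.053) → (270.121,29.989) → (277.603,11.925) → (295.667,4.443) → (313.731,11.925) → (321.213,29.989), returning to the start.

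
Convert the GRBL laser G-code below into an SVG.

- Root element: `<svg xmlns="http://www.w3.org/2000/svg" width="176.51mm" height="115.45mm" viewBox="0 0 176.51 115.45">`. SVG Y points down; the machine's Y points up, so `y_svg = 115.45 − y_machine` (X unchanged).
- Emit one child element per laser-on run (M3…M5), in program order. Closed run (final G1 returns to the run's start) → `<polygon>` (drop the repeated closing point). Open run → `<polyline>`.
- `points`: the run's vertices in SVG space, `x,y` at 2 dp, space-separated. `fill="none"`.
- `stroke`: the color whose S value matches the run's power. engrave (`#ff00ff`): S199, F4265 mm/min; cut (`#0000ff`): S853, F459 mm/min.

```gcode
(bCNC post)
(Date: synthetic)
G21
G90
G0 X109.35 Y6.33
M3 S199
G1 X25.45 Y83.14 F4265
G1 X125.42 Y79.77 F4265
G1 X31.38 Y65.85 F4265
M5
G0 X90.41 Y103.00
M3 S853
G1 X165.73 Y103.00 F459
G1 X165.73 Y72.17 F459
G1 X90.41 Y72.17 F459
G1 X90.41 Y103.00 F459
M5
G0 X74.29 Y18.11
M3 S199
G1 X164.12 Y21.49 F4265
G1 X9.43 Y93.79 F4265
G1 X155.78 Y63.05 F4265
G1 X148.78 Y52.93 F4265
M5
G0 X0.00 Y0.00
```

Each laser-on run becomes one SVG element. Flip Y back into SVG space with y_svg = 115.45 − y_machine.

Run 1: S199 ⇒ engrave layer `#ff00ff`. The run is open, so emit a `<polyline>` with points (Y-flipped): 109.35,109.12 25.45,32.31 125.42,35.68 31.38,49.60.

Run 2: power S853 maps to stroke `#0000ff` (cut). The run returns to its start, so emit a `<polygon>` with points (Y-flipped): 90.41,12.45 165.73,12.45 165.73,43.28 90.41,43.28.

Run 3: S199 ⇒ engrave layer `#ff00ff`. The run is open, so emit a `<polyline>` with points (Y-flipped): 74.29,97.34 164.12,93.96 9.43,21.66 155.78,52.40 148.78,62.52.

<svg xmlns="http://www.w3.org/2000/svg" width="176.51mm" height="115.45mm" viewBox="0 0 176.51 115.45">
  <polyline points="109.35,109.12 25.45,32.31 125.42,35.68 31.38,49.60" fill="none" stroke="#ff00ff"/>
  <polygon points="90.41,12.45 165.73,12.45 165.73,43.28 90.41,43.28" fill="none" stroke="#0000ff"/>
  <polyline points="74.29,97.34 164.12,93.96 9.43,21.66 155.78,52.40 148.78,62.52" fill="none" stroke="#ff00ff"/>
</svg>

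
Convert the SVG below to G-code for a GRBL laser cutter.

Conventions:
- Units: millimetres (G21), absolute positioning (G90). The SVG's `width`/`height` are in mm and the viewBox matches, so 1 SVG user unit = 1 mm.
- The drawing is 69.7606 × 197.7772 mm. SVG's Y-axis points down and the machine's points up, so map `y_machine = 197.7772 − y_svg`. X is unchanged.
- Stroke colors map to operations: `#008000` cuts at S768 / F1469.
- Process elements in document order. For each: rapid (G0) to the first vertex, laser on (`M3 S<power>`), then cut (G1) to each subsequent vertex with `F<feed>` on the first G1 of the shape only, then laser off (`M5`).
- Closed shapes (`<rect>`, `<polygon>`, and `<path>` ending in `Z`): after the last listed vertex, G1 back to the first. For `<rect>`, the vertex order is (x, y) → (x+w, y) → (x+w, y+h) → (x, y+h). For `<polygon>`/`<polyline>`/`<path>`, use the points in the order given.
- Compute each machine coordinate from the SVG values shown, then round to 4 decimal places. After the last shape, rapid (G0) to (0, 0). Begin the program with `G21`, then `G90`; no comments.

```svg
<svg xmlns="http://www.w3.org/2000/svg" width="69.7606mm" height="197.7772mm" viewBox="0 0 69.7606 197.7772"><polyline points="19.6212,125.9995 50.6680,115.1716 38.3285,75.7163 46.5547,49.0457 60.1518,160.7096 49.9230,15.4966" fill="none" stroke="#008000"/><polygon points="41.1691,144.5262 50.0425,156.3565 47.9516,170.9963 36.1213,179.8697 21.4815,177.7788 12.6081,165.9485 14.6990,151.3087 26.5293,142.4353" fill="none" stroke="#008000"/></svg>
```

G21
G90
G0 X19.6212 Y71.7777
M3 S768
G1 X50.6680 Y82.6056 F1469
G1 X38.3285 Y122.0609
G1 X46.5547 Y148.7315
G1 X60.1518 Y37.0676
G1 X49.9230 Y182.2806
M5
G0 X41.1691 Y53.2510
M3 S768
G1 X50.0425 Y41.4207 F1469
G1 X47.9516 Y26.7809
G1 X36.1213 Y17.9075
G1 X21.4815 Y19.9984
G1 X12.6081 Y31.8287
G1 X14.6990 Y46.4685
G1 X26.5293 Y55.3419
G1 X41.1691 Y53.2510
M5
G0 X0.0000 Y0.0000

Since the viewBox matches the mm dimensions, user units are millimetres directly. The only transform is the Y-flip y_m = 197.7772 − y_svg.

Shape 1 is a open polyline drawn with `<polyline>`. Its stroke #008000 means cut at S768, F1469. After flipping Y the toolpath is (19.6212,71.7777) → (50.6680,82.6056) → (38.3285,122.0609) → (46.5547,148.7315) → (60.1518,37.0676) → (49.9230,182.2806).

Shape 2 is a regular polygon drawn with `<polygon>`. Its stroke #008000 means cut at S768, F1469. After flipping Y the toolpath is (41.1691,53.2510) → (50.0425,41.4207) → (47.9516,26.7809) → (36.1213,17.9075) → (21.4815,19.9984) → (12.6081,31.8287) → (14.6990,46.4685) → (26.5293,55.3419) → (41.1691,53.2510), returning to the start.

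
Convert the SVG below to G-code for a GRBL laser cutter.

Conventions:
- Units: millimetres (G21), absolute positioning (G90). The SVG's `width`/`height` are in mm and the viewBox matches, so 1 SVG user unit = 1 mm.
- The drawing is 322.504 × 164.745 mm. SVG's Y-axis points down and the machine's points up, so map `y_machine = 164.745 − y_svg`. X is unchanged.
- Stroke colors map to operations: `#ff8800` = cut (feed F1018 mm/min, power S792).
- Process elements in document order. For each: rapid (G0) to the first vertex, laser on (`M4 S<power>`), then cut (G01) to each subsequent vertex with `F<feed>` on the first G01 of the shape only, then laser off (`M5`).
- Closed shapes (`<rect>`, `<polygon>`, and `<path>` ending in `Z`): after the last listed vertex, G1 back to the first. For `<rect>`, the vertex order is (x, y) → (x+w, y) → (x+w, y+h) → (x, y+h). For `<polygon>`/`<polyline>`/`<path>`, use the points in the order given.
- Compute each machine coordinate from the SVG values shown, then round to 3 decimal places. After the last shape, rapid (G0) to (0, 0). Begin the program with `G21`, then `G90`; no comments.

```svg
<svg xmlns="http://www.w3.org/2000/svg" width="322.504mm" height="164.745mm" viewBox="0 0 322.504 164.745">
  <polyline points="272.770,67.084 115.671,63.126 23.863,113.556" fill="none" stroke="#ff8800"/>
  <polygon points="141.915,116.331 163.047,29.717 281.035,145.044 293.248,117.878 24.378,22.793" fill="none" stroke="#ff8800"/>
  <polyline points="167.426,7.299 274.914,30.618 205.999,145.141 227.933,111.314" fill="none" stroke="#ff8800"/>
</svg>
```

G21
G90
G0 X272.770 Y97.661
M4 S792
G01 X115.671 Y101.619 F1018
G01 X23.863 Y51.189
M5
G0 X141.915 Y48.414
M4 S792
G01 X163.047 Y135.028 F1018
G01 X281.035 Y19.701
G01 X293.248 Y46.867
G01 X24.378 Y141.952
G01 X141.915 Y48.414
M5
G0 X167.426 Y157.446
M4 S792
G01 X274.914 Y134.127 F1018
G01 X205.999 Y19.604
G01 X227.933 Y53.431
M5
G0 X0.000 Y0.000

Since the viewBox matches the mm dimensions, user units are millimetres directly. The only transform is the Y-flip y_m = 164.745 − y_svg.

Shape 1 is a open polyline drawn with `<polyline>`. Its stroke #ff8800 means cut at S792, F1018. After flipping Y the toolpath is (272.770,97.661) → (115.671,101.619) → (23.863,51.189).

Shape 2 is a closed polygon drawn with `<polygon>`. Its stroke #ff8800 means cut at S792, F1018. After flipping Y the toolpath is (141.915,48.414) → (163.047,135.028) → (281.035,19.701) → (293.248,46.867) → (24.378,141.952) → (141.915,48.414), returning to the start.

Shape 3 is a open polyline drawn with `<polyline>`. Its stroke #ff8800 means cut at S792, F1018. After flipping Y the toolpath is (167.426,157.446) → (274.914,134.127) → (205.999,19.604) → (227.933,53.431).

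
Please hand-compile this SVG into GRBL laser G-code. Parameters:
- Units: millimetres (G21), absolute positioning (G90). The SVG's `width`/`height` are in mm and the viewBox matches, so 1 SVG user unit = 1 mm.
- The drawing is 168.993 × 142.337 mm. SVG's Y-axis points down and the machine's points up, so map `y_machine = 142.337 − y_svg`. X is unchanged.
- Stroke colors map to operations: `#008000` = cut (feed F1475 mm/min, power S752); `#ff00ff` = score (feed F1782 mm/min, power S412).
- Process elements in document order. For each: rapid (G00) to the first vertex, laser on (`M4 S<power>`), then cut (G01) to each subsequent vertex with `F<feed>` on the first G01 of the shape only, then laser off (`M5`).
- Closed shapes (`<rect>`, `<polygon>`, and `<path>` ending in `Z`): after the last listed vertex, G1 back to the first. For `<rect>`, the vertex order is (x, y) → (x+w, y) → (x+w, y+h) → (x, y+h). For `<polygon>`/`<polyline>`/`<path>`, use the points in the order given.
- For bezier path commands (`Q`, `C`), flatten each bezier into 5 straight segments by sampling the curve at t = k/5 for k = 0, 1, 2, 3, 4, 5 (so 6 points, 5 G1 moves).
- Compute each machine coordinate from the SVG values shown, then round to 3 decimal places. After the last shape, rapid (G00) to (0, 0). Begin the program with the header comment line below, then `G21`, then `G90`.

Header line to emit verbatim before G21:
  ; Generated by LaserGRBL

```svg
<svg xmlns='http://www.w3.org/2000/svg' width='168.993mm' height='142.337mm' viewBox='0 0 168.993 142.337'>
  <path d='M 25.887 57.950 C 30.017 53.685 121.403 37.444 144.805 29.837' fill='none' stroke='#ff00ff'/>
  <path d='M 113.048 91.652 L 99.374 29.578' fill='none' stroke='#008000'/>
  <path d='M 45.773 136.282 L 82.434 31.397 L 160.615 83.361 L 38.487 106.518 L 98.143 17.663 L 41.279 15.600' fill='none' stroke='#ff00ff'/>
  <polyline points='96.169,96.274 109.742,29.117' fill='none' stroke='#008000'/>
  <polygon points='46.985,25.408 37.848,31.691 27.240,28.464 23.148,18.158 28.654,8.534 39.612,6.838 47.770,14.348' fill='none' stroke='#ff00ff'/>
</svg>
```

viewBox `0 0 168.993 142.337` with mm width/height → 1 unit = 1 mm. Flip: y_m = 142.337 − y_svg.

**Shape 1** — `<path>` cubic bezier, stroke `#ff00ff` → score (S412, F1782). Control points (SVG): P0=(25.887,57.950), P1=(30.017,53.685), P2=(121.403,37.444), P3=(144.805,29.837); sampled at t=k/5. Machine vertices: (25.887,84.387) → (37.594,88.218) → (62.791,93.934) → (94.026,100.546) → (123.848,107.065) → (144.805,112.500). Open path.

**Shape 2** — `<path>` line segment, stroke `#008000` → cut (S752, F1475). Machine vertices: (113.048,50.685) → (99.374,112.759). Open path.

**Shape 3** — `<path>` open polyline, stroke `#ff00ff` → score (S412, F1782). Machine vertices: (45.773,6.055) → (82.434,110.940) → (160.615,58.976) → (38.487,35.819) → (98.143,124.674) → (41.279,126.737). Open path.

**Shape 4** — `<polyline>` line segment, stroke `#008000` → cut (S752, F1475). Machine vertices: (96.169,46.063) → (109.742,113.220). Open path.

**Shape 5** — `<polygon>` regular polygon, stroke `#ff00ff` → score (S412, F1782). Machine vertices: (46.985,116.929) → (37.848,110.646) → (27.240,113.873) → (23.148,124.179) → (28.654,133.803) → (39.612,135.499) → (47.770,127.989) → (46.985,116.929). Closed: final G1 returns to the first vertex.

; Generated by LaserGRBL
G21
G90
G00 X25.887 Y84.387
M4 S412
G01 X37.594 Y88.218 F1782
G01 X62.791 Y93.934
G01 X94.026 Y100.546
G01 X123.848 Y107.065
G01 X144.805 Y112.500
M5
G00 X113.048 Y50.685
M4 S752
G01 X99.374 Y112.759 F1475
M5
G00 X45.773 Y6.055
M4 S412
G01 X82.434 Y110.940 F1782
G01 X160.615 Y58.976
G01 X38.487 Y35.819
G01 X98.143 Y124.674
G01 X41.279 Y126.737
M5
G00 X96.169 Y46.063
M4 S752
G01 X109.742 Y113.220 F1475
M5
G00 X46.985 Y116.929
M4 S412
G01 X37.848 Y110.646 F1782
G01 X27.240 Y113.873
G01 X23.148 Y124.179
G01 X28.654 Y133.803
G01 X39.612 Y135.499
G01 X47.770 Y127.989
G01 X46.985 Y116.929
M5
G00 X0.000 Y0.000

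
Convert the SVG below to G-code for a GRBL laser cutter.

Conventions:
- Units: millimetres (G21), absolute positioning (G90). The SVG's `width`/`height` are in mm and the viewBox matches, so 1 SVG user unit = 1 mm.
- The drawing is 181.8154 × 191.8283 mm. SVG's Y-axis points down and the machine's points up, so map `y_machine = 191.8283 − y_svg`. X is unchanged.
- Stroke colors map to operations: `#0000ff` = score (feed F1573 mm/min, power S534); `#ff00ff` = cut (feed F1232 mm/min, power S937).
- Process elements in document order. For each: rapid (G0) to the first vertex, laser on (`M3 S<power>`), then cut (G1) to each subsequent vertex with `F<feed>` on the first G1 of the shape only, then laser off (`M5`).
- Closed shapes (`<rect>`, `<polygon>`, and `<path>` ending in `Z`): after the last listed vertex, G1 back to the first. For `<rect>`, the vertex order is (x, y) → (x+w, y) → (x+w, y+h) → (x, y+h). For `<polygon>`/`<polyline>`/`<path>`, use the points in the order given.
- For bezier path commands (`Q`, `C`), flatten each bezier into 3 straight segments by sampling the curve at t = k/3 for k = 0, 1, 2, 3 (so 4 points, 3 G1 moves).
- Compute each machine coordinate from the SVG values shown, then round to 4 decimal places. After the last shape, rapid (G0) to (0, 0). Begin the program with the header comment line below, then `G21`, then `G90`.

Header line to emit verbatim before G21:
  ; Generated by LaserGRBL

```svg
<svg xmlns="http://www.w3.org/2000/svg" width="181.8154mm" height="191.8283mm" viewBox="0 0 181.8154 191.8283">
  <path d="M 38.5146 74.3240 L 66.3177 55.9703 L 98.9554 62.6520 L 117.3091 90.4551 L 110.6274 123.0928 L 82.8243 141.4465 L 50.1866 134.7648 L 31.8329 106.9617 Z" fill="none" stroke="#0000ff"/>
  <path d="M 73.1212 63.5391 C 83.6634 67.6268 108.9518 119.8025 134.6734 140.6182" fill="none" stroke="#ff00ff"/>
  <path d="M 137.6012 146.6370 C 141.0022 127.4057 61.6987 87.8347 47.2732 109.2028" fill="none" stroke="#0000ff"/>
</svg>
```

; Generated by LaserGRBL
G21
G90
G0 X38.5146 Y117.5043
M3 S534
G1 X66.3177 Y135.8580 F1573
G1 X98.9554 Y129.1763
G1 X117.3091 Y101.3732
G1 X110.6274 Y68.7355
G1 X82.8243 Y50.3818
G1 X50.1866 Y57.0635
G1 X31.8329 Y84.8666
G1 X38.5146 Y117.5043
M5
G0 X73.1212 Y128.2892
M3 S937
G1 X88.0487 Y111.1147 F1232
G1 X109.6263 Y79.5366
G1 X134.6734 Y51.2101
M5
G0 X137.6012 Y45.1913
M3 S534
G1 X118.9001 Y68.1922 F1573
G1 X77.8587 Y86.6909
G1 X47.2732 Y82.6255
M5
G0 X0.0000 Y0.0000

Since the viewBox matches the mm dimensions, user units are millimetres directly. The only transform is the Y-flip y_m = 191.8283 − y_svg.

Shape 1 is a regular polygon drawn with `<path>`. Its stroke #0000ff means score at S534, F1573. After flipping Y the toolpath is (38.5146,117.5043) → (66.3177,135.8580) → (98.9554,129.1763) → (117.3091,101.3732) → (110.6274,68.7355) → (82.8243,50.3818) → (50.1866,57.0635) → (31.8329,84.8666) → (38.5146,117.5043), returning to the start.

Shape 2 is a cubic bezier drawn with `<path>`. Its stroke #ff00ff means cut at S937, F1232. After flipping Y the toolpath is (73.1212,128.2892) → (88.0487,111.1147) → (109.6263,79.5366) → (134.6734,51.2101).

Shape 3 is a cubic bezier drawn with `<path>`. Its stroke #0000ff means score at S534, F1573. After flipping Y the toolpath is (137.6012,45.1913) → (118.9001,68.1922) → (77.8587,86.6909) → (47.2732,82.6255).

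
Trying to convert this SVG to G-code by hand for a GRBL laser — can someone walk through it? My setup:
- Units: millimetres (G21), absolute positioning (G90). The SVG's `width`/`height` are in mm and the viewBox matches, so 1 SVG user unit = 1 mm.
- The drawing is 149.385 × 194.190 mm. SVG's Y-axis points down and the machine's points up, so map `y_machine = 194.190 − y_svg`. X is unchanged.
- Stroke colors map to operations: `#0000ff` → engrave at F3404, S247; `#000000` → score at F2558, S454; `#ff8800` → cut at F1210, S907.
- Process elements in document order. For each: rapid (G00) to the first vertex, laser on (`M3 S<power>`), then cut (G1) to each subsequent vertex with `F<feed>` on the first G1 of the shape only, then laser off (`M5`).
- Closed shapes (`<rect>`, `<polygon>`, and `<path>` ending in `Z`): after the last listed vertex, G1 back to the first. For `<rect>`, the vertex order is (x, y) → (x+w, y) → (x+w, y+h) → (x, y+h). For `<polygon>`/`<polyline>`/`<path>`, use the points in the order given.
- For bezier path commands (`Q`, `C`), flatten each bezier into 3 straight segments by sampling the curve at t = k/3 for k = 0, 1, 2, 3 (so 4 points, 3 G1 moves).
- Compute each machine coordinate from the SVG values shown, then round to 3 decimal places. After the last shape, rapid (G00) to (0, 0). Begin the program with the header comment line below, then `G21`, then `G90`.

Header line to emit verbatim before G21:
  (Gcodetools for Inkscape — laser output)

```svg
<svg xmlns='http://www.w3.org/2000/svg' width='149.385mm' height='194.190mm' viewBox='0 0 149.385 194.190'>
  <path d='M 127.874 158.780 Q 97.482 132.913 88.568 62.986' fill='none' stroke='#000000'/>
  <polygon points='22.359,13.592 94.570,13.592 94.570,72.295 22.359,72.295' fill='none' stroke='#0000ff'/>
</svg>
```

Since the viewBox matches the mm dimensions, user units are millimetres directly. The only transform is the Y-flip y_m = 194.190 − y_svg.

Shape 1 is a quadratic bezier drawn with `<path>`. Its stroke #000000 means score at S454, F2558. After flipping Y the toolpath is (127.874,35.410) → (109.999,57.550) → (96.897,89.482) → (88.568,131.204).

Shape 2 is a rectangle drawn with `<polygon>`. Its stroke #0000ff means engrave at S247, F3404. After flipping Y the toolpath is (22.359,180.598) → (94.570,180.598) → (94.570,121.895) → (22.359,121.895) → (22.359,180.598), returning to the start.

(Gcodetools for Inkscape — laser output)
G21
G90
G00 X127.874 Y35.410
M3 S454
G1 X109.999 Y57.550 F2558
G1 X96.897 Y89.482
G1 X88.568 Y131.204
M5
G00 X22.359 Y180.598
M3 S247
G1 X94.570 Y180.598 F3404
G1 X94.570 Y121.895
G1 X22.359 Y121.895
G1 X22.359 Y180.598
M5
G00 X0.000 Y0.000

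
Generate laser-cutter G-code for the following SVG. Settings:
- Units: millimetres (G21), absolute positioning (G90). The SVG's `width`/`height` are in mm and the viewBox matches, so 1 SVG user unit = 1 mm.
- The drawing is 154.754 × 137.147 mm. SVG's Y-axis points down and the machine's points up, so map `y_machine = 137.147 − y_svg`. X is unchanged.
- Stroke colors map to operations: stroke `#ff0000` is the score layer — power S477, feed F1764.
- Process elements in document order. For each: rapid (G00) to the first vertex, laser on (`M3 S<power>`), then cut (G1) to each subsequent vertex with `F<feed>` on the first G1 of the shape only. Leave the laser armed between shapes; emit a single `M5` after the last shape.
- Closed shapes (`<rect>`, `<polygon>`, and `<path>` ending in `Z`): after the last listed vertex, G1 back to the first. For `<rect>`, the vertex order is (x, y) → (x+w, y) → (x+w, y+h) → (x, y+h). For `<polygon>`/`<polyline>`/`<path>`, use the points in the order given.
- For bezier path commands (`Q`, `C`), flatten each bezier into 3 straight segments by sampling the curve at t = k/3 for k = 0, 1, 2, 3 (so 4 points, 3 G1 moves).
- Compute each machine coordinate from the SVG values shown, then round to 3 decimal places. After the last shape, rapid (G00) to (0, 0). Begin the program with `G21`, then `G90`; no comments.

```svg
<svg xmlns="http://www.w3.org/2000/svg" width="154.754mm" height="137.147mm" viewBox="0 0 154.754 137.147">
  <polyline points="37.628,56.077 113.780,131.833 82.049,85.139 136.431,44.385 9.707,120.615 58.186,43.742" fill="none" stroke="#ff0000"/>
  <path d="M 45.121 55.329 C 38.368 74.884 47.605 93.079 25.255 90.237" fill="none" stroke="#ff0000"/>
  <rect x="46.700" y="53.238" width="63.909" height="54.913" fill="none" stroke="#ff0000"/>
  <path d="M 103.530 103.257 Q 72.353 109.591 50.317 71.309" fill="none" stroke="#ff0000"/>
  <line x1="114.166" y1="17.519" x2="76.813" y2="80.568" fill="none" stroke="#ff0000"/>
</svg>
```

G21
G90
G00 X37.628 Y81.070
M3 S477
G1 X113.780 Y5.314 F1764
G1 X82.049 Y52.008
G1 X136.431 Y92.762
G1 X9.707 Y16.532
G1 X58.186 Y93.405
G00 X45.121 Y81.818
M3 S477
G1 X41.936 Y63.445 F1764
G1 X38.838 Y50.352
G1 X25.255 Y46.910
G00 X46.700 Y83.909
M3 S477
G1 X110.609 Y83.909 F1764
G1 X110.609 Y28.996
G1 X46.700 Y28.996
G1 X46.700 Y83.909
G00 X103.530 Y33.890
M3 S477
G1 X83.761 Y34.625 F1764
G1 X66.023 Y45.274
G1 X50.317 Y65.838
G00 X114.166 Y119.628
M3 S477
G1 X76.813 Y56.579 F1764
M5
G00 X0.000 Y0.000

Since the viewBox matches the mm dimensions, user units are millimetres directly. The only transform is the Y-flip y_m = 137.147 − y_svg.

Shape 1 is a open polyline drawn with `<polyline>`. Its stroke #ff0000 means score at S477, F1764. After flipping Y the toolpath is (37.628,81.070) → (113.780,5.314) → (82.049,52.008) → (136.431,92.762) → (9.707,16.532) → (58.186,93.405).

Shape 2 is a cubic bezier drawn with `<path>`. Its stroke #ff0000 means score at S477, F1764. After flipping Y the toolpath is (45.121,81.818) → (41.936,63.445) → (38.838,50.352) → (25.255,46.910).

Shape 3 is a rectangle drawn with `<rect>`. Its stroke #ff0000 means score at S477, F1764. After flipping Y the toolpath is (46.700,83.909) → (110.609,83.909) → (110.609,28.996) → (46.700,28.996) → (46.700,83.909), returning to the start.

Shape 4 is a quadratic bezier drawn with `<path>`. Its stroke #ff0000 means score at S477, F1764. After flipping Y the toolpath is (103.530,33.890) → (83.761,34.625) → (66.023,45.274) → (50.317,65.838).

Shape 5 is a line segment drawn with `<line>`. Its stroke #ff0000 means score at S477, F1764. After flipping Y the toolpath is (114.166,119.628) → (76.813,56.579).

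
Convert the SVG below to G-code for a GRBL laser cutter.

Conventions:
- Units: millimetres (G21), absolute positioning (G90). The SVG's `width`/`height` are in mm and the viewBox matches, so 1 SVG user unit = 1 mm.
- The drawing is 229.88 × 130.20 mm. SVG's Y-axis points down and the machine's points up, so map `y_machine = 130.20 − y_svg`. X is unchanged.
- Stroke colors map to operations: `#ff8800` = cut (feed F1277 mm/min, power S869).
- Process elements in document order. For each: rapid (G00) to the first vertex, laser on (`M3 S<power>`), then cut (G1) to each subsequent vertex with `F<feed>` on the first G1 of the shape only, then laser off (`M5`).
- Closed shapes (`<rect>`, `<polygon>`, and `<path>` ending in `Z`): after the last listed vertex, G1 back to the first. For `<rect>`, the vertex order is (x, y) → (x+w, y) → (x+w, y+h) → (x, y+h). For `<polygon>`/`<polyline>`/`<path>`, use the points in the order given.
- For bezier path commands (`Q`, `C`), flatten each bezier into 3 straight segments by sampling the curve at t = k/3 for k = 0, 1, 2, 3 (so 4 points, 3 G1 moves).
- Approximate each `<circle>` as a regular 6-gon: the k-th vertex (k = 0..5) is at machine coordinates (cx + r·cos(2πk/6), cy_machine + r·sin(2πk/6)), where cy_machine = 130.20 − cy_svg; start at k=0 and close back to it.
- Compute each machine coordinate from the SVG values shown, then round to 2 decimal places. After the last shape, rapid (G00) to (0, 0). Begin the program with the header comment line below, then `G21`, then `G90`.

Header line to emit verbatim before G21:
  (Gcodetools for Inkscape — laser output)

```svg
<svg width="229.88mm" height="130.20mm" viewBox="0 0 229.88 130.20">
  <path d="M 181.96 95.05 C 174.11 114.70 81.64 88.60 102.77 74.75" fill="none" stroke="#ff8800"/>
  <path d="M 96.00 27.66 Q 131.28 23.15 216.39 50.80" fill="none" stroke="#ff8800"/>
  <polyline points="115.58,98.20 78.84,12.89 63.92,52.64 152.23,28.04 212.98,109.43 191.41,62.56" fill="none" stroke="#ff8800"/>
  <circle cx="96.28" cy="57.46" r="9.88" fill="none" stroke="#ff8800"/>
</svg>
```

Since the viewBox matches the mm dimensions, user units are millimetres directly. The only transform is the Y-flip y_m = 130.20 − y_svg.

Shape 1 is a cubic bezier drawn with `<path>`. Its stroke #ff8800 means cut at S869, F1277. After flipping Y the toolpath is (181.96,35.15) → (153.24,28.60) → (112.17,39.66) → (102.77,55.45).

Shape 2 is a quadratic bezier drawn with `<path>`. Its stroke #ff8800 means cut at S869, F1277. After flipping Y the toolpath is (96.00,102.54) → (125.06,101.97) → (165.19,94.26) → (216.39,79.40).

Shape 3 is a open polyline drawn with `<polyline>`. Its stroke #ff8800 means cut at S869, F1277. After flipping Y the toolpath is (115.58,32.00) → (78.84,117.31) → (63.92,77.56) → (152.23,102.16) → (212.98,20.77) → (191.41,67.64).

Shape 4 is a circle drawn with `<circle>`. Its stroke #ff8800 means cut at S869, F1277. After flipping Y the toolpath is (106.16,72.74) → (101.22,81.30) → (91.34,81.30) → (86.40,72.74) → (91.34,64.18) → (101.22,64.18) → (106.16,72.74), returning to the start.

(Gcodetools for Inkscape — laser output)
G21
G90
G00 X181.96 Y35.15
M3 S869
G1 X153.24 Y28.60 F1277
G1 X112.17 Y39.66
G1 X102.77 Y55.45
M5
G00 X96.00 Y102.54
M3 S869
G1 X125.06 Y101.97 F1277
G1 X165.19 Y94.26
G1 X216.39 Y79.40
M5
G00 X115.58 Y32.00
M3 S869
G1 X78.84 Y117.31 F1277
G1 X63.92 Y77.56
G1 X152.23 Y102.16
G1 X212.98 Y20.77
G1 X191.41 Y67.64
M5
G00 X106.16 Y72.74
M3 S869
G1 X101.22 Y81.30 F1277
G1 X91.34 Y81.30
G1 X86.40 Y72.74
G1 X91.34 Y64.18
G1 X101.22 Y64.18
G1 X106.16 Y72.74
M5
G00 X0.00 Y0.00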